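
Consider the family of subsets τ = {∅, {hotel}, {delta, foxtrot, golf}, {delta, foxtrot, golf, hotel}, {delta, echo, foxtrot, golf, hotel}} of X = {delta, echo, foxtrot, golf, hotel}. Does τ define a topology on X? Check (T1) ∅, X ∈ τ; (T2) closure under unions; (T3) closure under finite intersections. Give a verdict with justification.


τ IS a topology on X.

Axiom (T1): ∅ ∈ τ? Yes; X ∈ τ? Yes.
Axiom (T2/T3): check pairwise unions and intersections of members of τ.
All pairwise intersections and unions checked — each lies in τ. Therefore τ satisfies (T1), (T2), (T3): it IS a topology on X.


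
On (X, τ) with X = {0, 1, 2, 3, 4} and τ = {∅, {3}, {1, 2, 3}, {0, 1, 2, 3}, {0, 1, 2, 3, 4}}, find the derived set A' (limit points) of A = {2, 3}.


A' = {0, 1, 2, 4}

For each x ∈ X, list the open sets U ∈ τ with x ∈ U, then check whether U ∩ (A ∖ {x}) ≠ ∅ for every such U.
  x = 0: opens ∋ x are {0, 1, 2, 3}, {0, 1, 2, 3, 4}; each meets A ∖ {0}, so x IS a limit point.
  x = 1: opens ∋ x are {1, 2, 3}, {0, 1, 2, 3}, {0, 1, 2, 3, 4}; each meets A ∖ {1}, so x IS a limit point.
  x = 2: opens ∋ x are {1, 2, 3}, {0, 1, 2, 3}, {0, 1, 2, 3, 4}; each meets A ∖ {2}, so x IS a limit point.
  x = 3: open {3} ∋ x has {3} ∩ (A ∖ {3}) = ∅, so x is NOT a limit point.
  x = 4: opens ∋ x are {0, 1, 2, 3, 4}; each meets A ∖ {4}, so x IS a limit point.
Collecting: A' = {0, 1, 2, 4}.


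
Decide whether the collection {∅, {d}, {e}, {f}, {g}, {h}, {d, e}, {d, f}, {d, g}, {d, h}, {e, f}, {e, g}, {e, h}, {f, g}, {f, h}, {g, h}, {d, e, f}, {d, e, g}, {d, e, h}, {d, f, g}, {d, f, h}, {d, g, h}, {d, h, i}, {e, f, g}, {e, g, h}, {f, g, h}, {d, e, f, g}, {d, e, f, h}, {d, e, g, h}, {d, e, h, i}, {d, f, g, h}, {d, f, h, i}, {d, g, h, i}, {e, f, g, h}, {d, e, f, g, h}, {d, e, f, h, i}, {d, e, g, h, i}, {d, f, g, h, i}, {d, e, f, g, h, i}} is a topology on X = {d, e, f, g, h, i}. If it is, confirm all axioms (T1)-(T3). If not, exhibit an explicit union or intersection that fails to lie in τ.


τ is NOT a topology on X.

Axiom (T1): ∅ ∈ τ? Yes; X ∈ τ? Yes.
Axiom (T2/T3): check pairwise unions and intersections of members of τ.
Counterexample for (T2): {e} ∪ {f, h} = {e, f, h} ∉ τ. Therefore τ is NOT a topology.


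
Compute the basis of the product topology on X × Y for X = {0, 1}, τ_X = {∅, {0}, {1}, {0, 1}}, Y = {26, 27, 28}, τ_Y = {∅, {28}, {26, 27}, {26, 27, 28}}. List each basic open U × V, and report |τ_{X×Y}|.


Basis B = {∅ × ∅, {0} × {28}, {1} × {28}, {0} × {26, 27}, {0, 1} × {28}, {1} × {26, 27}, {0} × {26, 27, 28}, {1} × {26, 27, 28}, {0, 1} × {26, 27}, {0, 1} × {26, 27, 28}}; |τ_{X×Y}| = 16.

Enumerate products U × V with U ∈ τ_X, V ∈ τ_Y (deduplicated):
  ∅ × ∅ = {} (∅)
  {0} × {28} = {(0,28)}
  {1} × {28} = {(1,28)}
  {0} × {26, 27} = {(0,26), (0,27)}
  {0, 1} × {28} = {(0,28), (1,28)}
  {1} × {26, 27} = {(1,26), (1,27)}
  {0} × {26, 27, 28} = {(0,26), (0,27), (0,28)}
  {1} × {26, 27, 28} = {(1,26), (1,27), (1,28)}
  {0, 1} × {26, 27} = {(0,26), (0,27), (1,26), (1,27)}
  {0, 1} × {26, 27, 28} = {(0,26), (0,27), (0,28), (1,26), (1,27), (1,28)}
These 10 distinct sets form the basis B.
Close under arbitrary unions to get τ_{X×Y}; counting gives |τ_{X×Y}| = 16.


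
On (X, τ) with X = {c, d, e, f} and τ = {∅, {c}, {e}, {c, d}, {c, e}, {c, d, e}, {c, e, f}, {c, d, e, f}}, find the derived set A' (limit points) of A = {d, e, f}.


A' = {f}

For each x ∈ X, list the open sets U ∈ τ with x ∈ U, then check whether U ∩ (A ∖ {x}) ≠ ∅ for every such U.
  x = c: open {c} ∋ x has {c} ∩ (A ∖ {c}) = ∅, so x is NOT a limit point.
  x = d: open {c, d} ∋ x has {c, d} ∩ (A ∖ {d}) = ∅, so x is NOT a limit point.
  x = e: open {e} ∋ x has {e} ∩ (A ∖ {e}) = ∅, so x is NOT a limit point.
  x = f: opens ∋ x are {c, e, f}, {c, d, e, f}; each meets A ∖ {f}, so x IS a limit point.
Collecting: A' = {f}.


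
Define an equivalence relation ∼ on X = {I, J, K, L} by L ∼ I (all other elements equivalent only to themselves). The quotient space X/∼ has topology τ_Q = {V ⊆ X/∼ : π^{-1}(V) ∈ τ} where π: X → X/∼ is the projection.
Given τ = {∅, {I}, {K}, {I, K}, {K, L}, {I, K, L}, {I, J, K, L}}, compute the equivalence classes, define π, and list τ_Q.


X/∼ = {[I=L], [J], [K]}; |τ_Q| = 4.

Equivalence classes: [I=L], [J], [K].
Quotient map π: X → X/∼ sends I ↦ [I=L], J ↦ [J], K ↦ [K], L ↦ [I=L].
For each subset V ⊆ X/∼, compute π^{-1}(V) ⊆ X and check whether π^{-1}(V) ∈ τ. V is open in τ_Q iff π^{-1}(V) ∈ τ.
  V = {}: π^{-1}(V) = ∅ ∈ τ ✓.
  V = {[I=L]}: π^{-1}(V) = {I, L} ∉ τ ✗.
  V = {[J]}: π^{-1}(V) = {J} ∉ τ ✗.
  V = {[I=L], [J]}: π^{-1}(V) = {I, J, L} ∉ τ ✗.
  V = {[K]}: π^{-1}(V) = {K} ∈ τ ✓.
  V = {[I=L], [K]}: π^{-1}(V) = {I, K, L} ∈ τ ✓.
  V = {[J], [K]}: π^{-1}(V) = {J, K} ∉ τ ✗.
  V = {[I=L], [J], [K]}: π^{-1}(V) = {I, J, K, L} ∈ τ ✓.
Open sets in the quotient: τ_Q = {{}, {[K]}, {[I=L], [K]}, {[I=L], [J], [K]}} (4 elements).


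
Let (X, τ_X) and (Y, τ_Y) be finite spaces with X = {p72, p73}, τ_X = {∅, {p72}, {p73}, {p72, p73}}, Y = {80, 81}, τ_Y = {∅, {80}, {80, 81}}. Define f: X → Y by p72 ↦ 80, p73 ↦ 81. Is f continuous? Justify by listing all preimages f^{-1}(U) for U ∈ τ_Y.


f IS continuous.

Compute f^{-1}(U) for each U ∈ τ_Y:
  U = ∅: f^{-1}(U) = ∅ ∈ τ_X ✓.
  U = {80}: f^{-1}(U) = {p72} ∈ τ_X ✓.
  U = {80, 81}: f^{-1}(U) = {p72, p73} ∈ τ_X ✓.
Every preimage lies in τ_X, so f IS continuous.


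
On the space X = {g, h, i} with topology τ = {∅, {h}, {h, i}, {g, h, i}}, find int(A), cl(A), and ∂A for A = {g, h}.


int(A) = {h}, cl(A) = {g, h, i}, ∂A = {g, i}.

Closed sets in (X, τ) are complements of opens:
  closed(X, τ) = {∅, {g}, {g, i}, {g, h, i}}.
int(A) = ⋃ {U ∈ τ : U ⊆ A}. Opens contained in A: ∅, {h}.
Taking the union of these: int(A) = {h}.
cl(A) = ⋂ {C closed : A ⊆ C}. Closed sets containing A: {g, h, i}.
Intersecting these: cl(A) = {g, h, i}.
∂A = cl(A) ∖ int(A) = {g, h, i} ∖ {h} = {g, i}.


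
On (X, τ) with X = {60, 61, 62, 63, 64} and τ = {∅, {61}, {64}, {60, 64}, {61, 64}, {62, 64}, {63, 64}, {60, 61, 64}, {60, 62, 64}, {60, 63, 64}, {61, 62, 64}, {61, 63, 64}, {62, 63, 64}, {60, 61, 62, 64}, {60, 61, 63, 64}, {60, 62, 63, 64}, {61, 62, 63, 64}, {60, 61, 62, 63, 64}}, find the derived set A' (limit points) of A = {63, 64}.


A' = {60, 62, 63}

For each x ∈ X, list the open sets U ∈ τ with x ∈ U, then check whether U ∩ (A ∖ {x}) ≠ ∅ for every such U.
  x = 60: opens ∋ x are {60, 64}, {60, 61, 64}, {60, 62, 64}, {60, 63, 64}, {60, 61, 62, 64}, {60, 61, 63, 64}, {60, 62, 63, 64}, {60, 61, 62, 63, 64}; each meets A ∖ {60}, so x IS a limit point.
  x = 61: open {61} ∋ x has {61} ∩ (A ∖ {61}) = ∅, so x is NOT a limit point.
  x = 62: opens ∋ x are {62, 64}, {60, 62, 64}, {61, 62, 64}, {62, 63, 64}, {60, 61, 62, 64}, {60, 62, 63, 64}, {61, 62, 63, 64}, {60, 61, 62, 63, 64}; each meets A ∖ {62}, so x IS a limit point.
  x = 63: opens ∋ x are {63, 64}, {60, 63, 64}, {61, 63, 64}, {62, 63, 64}, {60, 61, 63, 64}, {60, 62, 63, 64}, {61, 62, 63, 64}, {60, 61, 62, 63, 64}; each meets A ∖ {63}, so x IS a limit point.
  x = 64: open {64} ∋ x has {64} ∩ (A ∖ {64}) = ∅, so x is NOT a limit point.
Collecting: A' = {60, 62, 63}.


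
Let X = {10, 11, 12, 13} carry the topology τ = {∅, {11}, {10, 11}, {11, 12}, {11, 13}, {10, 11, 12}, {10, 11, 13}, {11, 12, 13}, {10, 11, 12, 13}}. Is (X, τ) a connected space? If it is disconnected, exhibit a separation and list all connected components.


(X, τ) is connected.

Find clopen sets (U ∈ τ with X ∖ U ∈ τ):
  U = ∅, X ∖ U = {10, 11, 12, 13} — both open, so U is clopen.
  U = {10, 11, 12, 13}, X ∖ U = ∅ — both open, so U is clopen.
Only trivial clopens (∅ and X) exist, so (X, τ) is connected.
Compute connected components by grouping points that agree on all clopens:
  component: {10, 11, 12, 13}


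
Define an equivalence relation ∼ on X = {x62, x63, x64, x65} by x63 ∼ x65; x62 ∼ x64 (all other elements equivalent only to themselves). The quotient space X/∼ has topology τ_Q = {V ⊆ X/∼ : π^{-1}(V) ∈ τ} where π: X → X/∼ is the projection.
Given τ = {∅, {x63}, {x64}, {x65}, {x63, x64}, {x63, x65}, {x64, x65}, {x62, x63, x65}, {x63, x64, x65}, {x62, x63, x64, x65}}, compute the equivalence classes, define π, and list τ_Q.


X/∼ = {[x62=x64], [x63=x65]}; |τ_Q| = 3.

Equivalence classes: [x62=x64], [x63=x65].
Quotient map π: X → X/∼ sends x62 ↦ [x62=x64], x63 ↦ [x63=x65], x64 ↦ [x62=x64], x65 ↦ [x63=x65].
For each subset V ⊆ X/∼, compute π^{-1}(V) ⊆ X and check whether π^{-1}(V) ∈ τ. V is open in τ_Q iff π^{-1}(V) ∈ τ.
  V = {}: π^{-1}(V) = ∅ ∈ τ ✓.
  V = {[x62=x64]}: π^{-1}(V) = {x62, x64} ∉ τ ✗.
  V = {[x63=x65]}: π^{-1}(V) = {x63, x65} ∈ τ ✓.
  V = {[x62=x64], [x63=x65]}: π^{-1}(V) = {x62, x63, x64, x65} ∈ τ ✓.
Open sets in the quotient: τ_Q = {{}, {[x63=x65]}, {[x62=x64], [x63=x65]}} (3 elements).


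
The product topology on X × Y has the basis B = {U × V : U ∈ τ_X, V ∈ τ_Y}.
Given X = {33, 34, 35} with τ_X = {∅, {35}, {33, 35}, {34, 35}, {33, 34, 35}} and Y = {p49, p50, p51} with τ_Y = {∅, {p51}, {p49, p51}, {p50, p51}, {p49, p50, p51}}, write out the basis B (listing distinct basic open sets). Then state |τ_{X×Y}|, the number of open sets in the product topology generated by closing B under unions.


Basis B = {∅ × ∅, {35} × {p51}, {33, 35} × {p51}, {34, 35} × {p51}, {35} × {p49, p51}, {35} × {p50, p51}, {33, 34, 35} × {p51}, {35} × {p49, p50, p51}, {33, 35} × {p49, p51}, {33, 35} × {p50, p51}, {34, 35} × {p49, p51}, {34, 35} × {p50, p51}, {33, 35} × {p49, p50, p51}, {33, 34, 35} × {p49, p51}, {33, 34, 35} × {p50, p51}, {34, 35} × {p49, p50, p51}, {33, 34, 35} × {p49, p50, p51}}; |τ_{X×Y}| = 48.

Enumerate products U × V with U ∈ τ_X, V ∈ τ_Y (deduplicated):
  ∅ × ∅ = {} (∅)
  {35} × {p51} = {(35,p51)}
  {33, 35} × {p51} = {(33,p51), (35,p51)}
  {34, 35} × {p51} = {(34,p51), (35,p51)}
  {35} × {p49, p51} = {(35,p49), (35,p51)}
  {35} × {p50, p51} = {(35,p50), (35,p51)}
  {33, 34, 35} × {p51} = {(33,p51), (34,p51), (35,p51)}
  {35} × {p49, p50, p51} = {(35,p49), (35,p50), (35,p51)}
  {33, 35} × {p49, p51} = {(33,p49), (33,p51), (35,p49), (35,p51)}
  {33, 35} × {p50, p51} = {(33,p50), (33,p51), (35,p50), (35,p51)}
  {34, 35} × {p49, p51} = {(34,p49), (34,p51), (35,p49), (35,p51)}
  {34, 35} × {p50, p51} = {(34,p50), (34,p51), (35,p50), (35,p51)}
  {33, 35} × {p49, p50, p51} = {(33,p49), (33,p50), (33,p51), (35,p49), (35,p50), (35,p51)}
  {33, 34, 35} × {p49, p51} = {(33,p49), (33,p51), (34,p49), (34,p51), (35,p49), (35,p51)}
  {33, 34, 35} × {p50, p51} = {(33,p50), (33,p51), (34,p50), (34,p51), (35,p50), (35,p51)}
  {34, 35} × {p49, p50, p51} = {(34,p49), (34,p50), (34,p51), (35,p49), (35,p50), (35,p51)}
  {33, 34, 35} × {p49, p50, p51} = {(33,p49), (33,p50), (33,p51), (34,p49), (34,p50), (34,p51), (35,p49), (35,p50), (35,p51)}
These 17 distinct sets form the basis B.
Close under arbitrary unions to get τ_{X×Y}; counting gives |τ_{X×Y}| = 48.


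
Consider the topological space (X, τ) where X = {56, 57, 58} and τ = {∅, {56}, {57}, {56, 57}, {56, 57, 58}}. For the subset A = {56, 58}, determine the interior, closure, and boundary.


int(A) = {56}, cl(A) = {56, 58}, ∂A = {58}.

Closed sets in (X, τ) are complements of opens:
  closed(X, τ) = {∅, {58}, {56, 58}, {57, 58}, {56, 57, 58}}.
int(A) = ⋃ {U ∈ τ : U ⊆ A}. Opens contained in A: ∅, {56}.
Taking the union of these: int(A) = {56}.
cl(A) = ⋂ {C closed : A ⊆ C}. Closed sets containing A: {56, 58}, {56, 57, 58}.
Intersecting these: cl(A) = {56, 58}.
∂A = cl(A) ∖ int(A) = {56, 58} ∖ {56} = {58}.


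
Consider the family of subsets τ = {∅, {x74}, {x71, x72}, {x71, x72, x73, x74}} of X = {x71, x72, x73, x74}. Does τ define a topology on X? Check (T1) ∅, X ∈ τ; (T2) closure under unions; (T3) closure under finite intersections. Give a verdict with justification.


τ is NOT a topology on X.

Axiom (T1): ∅ ∈ τ? Yes; X ∈ τ? Yes.
Axiom (T2/T3): check pairwise unions and intersections of members of τ.
Counterexample for (T2): {x74} ∪ {x71, x72} = {x71, x72, x74} ∉ τ. Therefore τ is NOT a topology.


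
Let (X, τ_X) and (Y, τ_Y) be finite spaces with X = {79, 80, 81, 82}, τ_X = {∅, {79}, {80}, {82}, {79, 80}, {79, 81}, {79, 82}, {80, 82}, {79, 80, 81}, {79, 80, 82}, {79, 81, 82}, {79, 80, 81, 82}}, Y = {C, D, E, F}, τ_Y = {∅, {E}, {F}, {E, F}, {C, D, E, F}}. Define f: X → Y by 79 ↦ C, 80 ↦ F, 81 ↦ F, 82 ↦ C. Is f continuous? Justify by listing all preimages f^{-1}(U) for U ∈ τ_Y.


f is NOT continuous.

Compute f^{-1}(U) for each U ∈ τ_Y:
  U = ∅: f^{-1}(U) = ∅ ∈ τ_X ✓.
  U = {E}: f^{-1}(U) = ∅ ∈ τ_X ✓.
  U = {F}: f^{-1}(U) = {80, 81} ∉ τ_X ✗.
  U = {E, F}: f^{-1}(U) = {80, 81} ∉ τ_X ✗.
  U = {C, D, E, F}: f^{-1}(U) = {79, 80, 81, 82} ∈ τ_X ✓.
Found U = {F} with f^{-1}(U) = {80, 81} not in τ_X. Therefore f is NOT continuous.


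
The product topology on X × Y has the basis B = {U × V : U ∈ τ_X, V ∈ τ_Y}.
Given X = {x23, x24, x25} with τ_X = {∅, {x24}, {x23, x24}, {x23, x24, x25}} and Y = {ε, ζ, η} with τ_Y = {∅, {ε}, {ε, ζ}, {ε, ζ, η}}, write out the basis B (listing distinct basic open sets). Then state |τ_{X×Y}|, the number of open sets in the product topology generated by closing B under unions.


Basis B = {∅ × ∅, {x24} × {ε}, {x23, x24} × {ε}, {x24} × {ε, ζ}, {x23, x24, x25} × {ε}, {x24} × {ε, ζ, η}, {x23, x24} × {ε, ζ}, {x23, x24} × {ε, ζ, η}, {x23, x24, x25} × {ε, ζ}, {x23, x24, x25} × {ε, ζ, η}}; |τ_{X×Y}| = 20.

Enumerate products U × V with U ∈ τ_X, V ∈ τ_Y (deduplicated):
  ∅ × ∅ = {} (∅)
  {x24} × {ε} = {(x24,ε)}
  {x23, x24} × {ε} = {(x23,ε), (x24,ε)}
  {x24} × {ε, ζ} = {(x24,ε), (x24,ζ)}
  {x23, x24, x25} × {ε} = {(x23,ε), (x24,ε), (x25,ε)}
  {x24} × {ε, ζ, η} = {(x24,ε), (x24,ζ), (x24,η)}
  {x23, x24} × {ε, ζ} = {(x23,ε), (x23,ζ), (x24,ε), (x24,ζ)}
  {x23, x24} × {ε, ζ, η} = {(x23,ε), (x23,ζ), (x23,η), (x24,ε), (x24,ζ), (x24,η)}
  {x23, x24, x25} × {ε, ζ} = {(x23,ε), (x23,ζ), (x24,ε), (x24,ζ), (x25,ε), (x25,ζ)}
  {x23, x24, x25} × {ε, ζ, η} = {(x23,ε), (x23,ζ), (x23,η), (x24,ε), (x24,ζ), (x24,η), (x25,ε), (x25,ζ), (x25,η)}
These 10 distinct sets form the basis B.
Close under arbitrary unions to get τ_{X×Y}; counting gives |τ_{X×Y}| = 20.


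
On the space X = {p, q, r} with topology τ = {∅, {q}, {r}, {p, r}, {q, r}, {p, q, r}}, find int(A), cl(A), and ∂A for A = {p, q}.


int(A) = {q}, cl(A) = {p, q}, ∂A = {p}.

Closed sets in (X, τ) are complements of opens:
  closed(X, τ) = {∅, {p}, {q}, {p, q}, {p, r}, {p, q, r}}.
int(A) = ⋃ {U ∈ τ : U ⊆ A}. Opens contained in A: ∅, {q}.
Taking the union of these: int(A) = {q}.
cl(A) = ⋂ {C closed : A ⊆ C}. Closed sets containing A: {p, q}, {p, q, r}.
Intersecting these: cl(A) = {p, q}.
∂A = cl(A) ∖ int(A) = {p, q} ∖ {q} = {p}.


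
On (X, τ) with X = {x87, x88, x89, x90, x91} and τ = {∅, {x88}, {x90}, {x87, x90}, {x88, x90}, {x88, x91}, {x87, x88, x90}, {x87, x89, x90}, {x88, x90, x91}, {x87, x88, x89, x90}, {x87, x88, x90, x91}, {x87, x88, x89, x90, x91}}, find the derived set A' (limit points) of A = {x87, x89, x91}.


A' = {x89}

For each x ∈ X, list the open sets U ∈ τ with x ∈ U, then check whether U ∩ (A ∖ {x}) ≠ ∅ for every such U.
  x = x87: open {x87, x90} ∋ x has {x87, x90} ∩ (A ∖ {x87}) = ∅, so x is NOT a limit point.
  x = x88: open {x88} ∋ x has {x88} ∩ (A ∖ {x88}) = ∅, so x is NOT a limit point.
  x = x89: opens ∋ x are {x87, x89, x90}, {x87, x88, x89, x90}, {x87, x88, x89, x90, x91}; each meets A ∖ {x89}, so x IS a limit point.
  x = x90: open {x90} ∋ x has {x90} ∩ (A ∖ {x90}) = ∅, so x is NOT a limit point.
  x = x91: open {x88, x91} ∋ x has {x88, x91} ∩ (A ∖ {x91}) = ∅, so x is NOT a limit point.
Collecting: A' = {x89}.


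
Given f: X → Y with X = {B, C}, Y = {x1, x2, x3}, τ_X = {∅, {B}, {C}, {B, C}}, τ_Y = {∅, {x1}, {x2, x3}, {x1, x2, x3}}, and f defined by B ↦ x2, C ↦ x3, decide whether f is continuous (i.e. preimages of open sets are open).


f IS continuous.

Compute f^{-1}(U) for each U ∈ τ_Y:
  U = ∅: f^{-1}(U) = ∅ ∈ τ_X ✓.
  U = {x1}: f^{-1}(U) = ∅ ∈ τ_X ✓.
  U = {x2, x3}: f^{-1}(U) = {B, C} ∈ τ_X ✓.
  U = {x1, x2, x3}: f^{-1}(U) = {B, C} ∈ τ_X ✓.
Every preimage lies in τ_X, so f IS continuous.


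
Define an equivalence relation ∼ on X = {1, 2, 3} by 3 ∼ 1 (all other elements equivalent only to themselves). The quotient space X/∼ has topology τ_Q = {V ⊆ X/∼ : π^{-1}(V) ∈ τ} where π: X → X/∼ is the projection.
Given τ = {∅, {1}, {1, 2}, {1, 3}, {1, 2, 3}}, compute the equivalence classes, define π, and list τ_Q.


X/∼ = {[1=3], [2]}; |τ_Q| = 3.

Equivalence classes: [1=3], [2].
Quotient map π: X → X/∼ sends 1 ↦ [1=3], 2 ↦ [2], 3 ↦ [1=3].
For each subset V ⊆ X/∼, compute π^{-1}(V) ⊆ X and check whether π^{-1}(V) ∈ τ. V is open in τ_Q iff π^{-1}(V) ∈ τ.
  V = {}: π^{-1}(V) = ∅ ∈ τ ✓.
  V = {[1=3]}: π^{-1}(V) = {1, 3} ∈ τ ✓.
  V = {[2]}: π^{-1}(V) = {2} ∉ τ ✗.
  V = {[1=3], [2]}: π^{-1}(V) = {1, 2, 3} ∈ τ ✓.
Open sets in the quotient: τ_Q = {{}, {[1=3]}, {[1=3], [2]}} (3 elements).


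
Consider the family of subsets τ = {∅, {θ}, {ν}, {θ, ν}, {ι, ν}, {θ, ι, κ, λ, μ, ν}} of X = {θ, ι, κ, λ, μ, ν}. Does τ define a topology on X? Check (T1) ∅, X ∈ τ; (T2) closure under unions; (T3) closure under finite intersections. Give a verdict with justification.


τ is NOT a topology on X.

Axiom (T1): ∅ ∈ τ? Yes; X ∈ τ? Yes.
Axiom (T2/T3): check pairwise unions and intersections of members of τ.
Counterexample for (T2): {θ} ∪ {ι, ν} = {θ, ι, ν} ∉ τ. Therefore τ is NOT a topology.


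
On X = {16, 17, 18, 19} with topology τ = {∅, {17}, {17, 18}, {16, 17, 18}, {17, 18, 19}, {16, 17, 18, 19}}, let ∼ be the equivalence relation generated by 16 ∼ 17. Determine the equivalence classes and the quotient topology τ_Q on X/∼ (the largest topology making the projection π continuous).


X/∼ = {[16=17], [18], [19]}; |τ_Q| = 3.

Equivalence classes: [16=17], [18], [19].
Quotient map π: X → X/∼ sends 16 ↦ [16=17], 17 ↦ [16=17], 18 ↦ [18], 19 ↦ [19].
For each subset V ⊆ X/∼, compute π^{-1}(V) ⊆ X and check whether π^{-1}(V) ∈ τ. V is open in τ_Q iff π^{-1}(V) ∈ τ.
  V = {}: π^{-1}(V) = ∅ ∈ τ ✓.
  V = {[16=17]}: π^{-1}(V) = {16, 17} ∉ τ ✗.
  V = {[18]}: π^{-1}(V) = {18} ∉ τ ✗.
  V = {[16=17], [18]}: π^{-1}(V) = {16, 17, 18} ∈ τ ✓.
  V = {[19]}: π^{-1}(V) = {19} ∉ τ ✗.
  V = {[16=17], [19]}: π^{-1}(V) = {16, 17, 19} ∉ τ ✗.
  V = {[18], [19]}: π^{-1}(V) = {18, 19} ∉ τ ✗.
  V = {[16=17], [18], [19]}: π^{-1}(V) = {16, 17, 18, 19} ∈ τ ✓.
Open sets in the quotient: τ_Q = {{}, {[16=17], [18]}, {[16=17], [18], [19]}} (3 elements).


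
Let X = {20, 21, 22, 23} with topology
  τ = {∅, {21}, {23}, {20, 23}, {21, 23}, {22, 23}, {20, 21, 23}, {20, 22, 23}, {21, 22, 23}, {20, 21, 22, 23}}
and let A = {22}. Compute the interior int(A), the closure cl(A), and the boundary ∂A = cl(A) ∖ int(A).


int(A) = ∅, cl(A) = {22}, ∂A = {22}.

Closed sets in (X, τ) are complements of opens:
  closed(X, τ) = {∅, {20}, {21}, {22}, {20, 21}, {20, 22}, {21, 22}, {20, 21, 22}, {20, 22, 23}, {20, 21, 22, 23}}.
int(A) = ⋃ {U ∈ τ : U ⊆ A}. Opens contained in A: ∅.
Taking the union of these: int(A) = ∅.
cl(A) = ⋂ {C closed : A ⊆ C}. Closed sets containing A: {22}, {20, 22}, {21, 22}, {20, 21, 22}, {20, 22, 23}, {20, 21, 22, 23}.
Intersecting these: cl(A) = {22}.
∂A = cl(A) ∖ int(A) = {22} ∖ ∅ = {22}.


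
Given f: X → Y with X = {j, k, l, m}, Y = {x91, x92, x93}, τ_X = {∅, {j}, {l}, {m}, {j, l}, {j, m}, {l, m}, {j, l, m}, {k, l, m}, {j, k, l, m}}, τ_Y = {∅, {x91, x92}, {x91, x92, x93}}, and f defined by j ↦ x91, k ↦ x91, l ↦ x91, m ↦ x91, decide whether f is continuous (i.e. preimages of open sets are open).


f IS continuous.

Compute f^{-1}(U) for each U ∈ τ_Y:
  U = ∅: f^{-1}(U) = ∅ ∈ τ_X ✓.
  U = {x91, x92}: f^{-1}(U) = {j, k, l, m} ∈ τ_X ✓.
  U = {x91, x92, x93}: f^{-1}(U) = {j, k, l, m} ∈ τ_X ✓.
Every preimage lies in τ_X, so f IS continuous.


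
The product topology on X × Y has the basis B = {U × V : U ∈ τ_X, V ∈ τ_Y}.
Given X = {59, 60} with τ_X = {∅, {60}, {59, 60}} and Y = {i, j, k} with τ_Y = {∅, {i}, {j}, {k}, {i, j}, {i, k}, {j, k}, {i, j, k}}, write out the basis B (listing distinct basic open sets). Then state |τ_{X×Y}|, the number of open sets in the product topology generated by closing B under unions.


Basis B = {∅ × ∅, {60} × {i}, {60} × {j}, {60} × {k}, {59, 60} × {i}, {59, 60} × {j}, {59, 60} × {k}, {60} × {i, j}, {60} × {i, k}, {60} × {j, k}, {60} × {i, j, k}, {59, 60} × {i, j}, {59, 60} × {i, k}, {59, 60} × {j, k}, {59, 60} × {i, j, k}}; |τ_{X×Y}| = 27.

Enumerate products U × V with U ∈ τ_X, V ∈ τ_Y (deduplicated):
  ∅ × ∅ = {} (∅)
  {60} × {i} = {(60,i)}
  {60} × {j} = {(60,j)}
  {60} × {k} = {(60,k)}
  {59, 60} × {i} = {(59,i), (60,i)}
  {59, 60} × {j} = {(59,j), (60,j)}
  {59, 60} × {k} = {(59,k), (60,k)}
  {60} × {i, j} = {(60,i), (60,j)}
  {60} × {i, k} = {(60,i), (60,k)}
  {60} × {j, k} = {(60,j), (60,k)}
  {60} × {i, j, k} = {(60,i), (60,j), (60,k)}
  {59, 60} × {i, j} = {(59,i), (59,j), (60,i), (60,j)}
  {59, 60} × {i, k} = {(59,i), (59,k), (60,i), (60,k)}
  {59, 60} × {j, k} = {(59,j), (59,k), (60,j), (60,k)}
  {59, 60} × {i, j, k} = {(59,i), (59,j), (59,k), (60,i), (60,j), (60,k)}
These 15 distinct sets form the basis B.
Close under arbitrary unions to get τ_{X×Y}; counting gives |τ_{X×Y}| = 27.


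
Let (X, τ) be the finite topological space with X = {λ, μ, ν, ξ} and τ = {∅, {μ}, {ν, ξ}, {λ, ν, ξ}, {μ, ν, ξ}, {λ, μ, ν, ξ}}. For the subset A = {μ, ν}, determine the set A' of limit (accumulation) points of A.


A' = {λ, ξ}

For each x ∈ X, list the open sets U ∈ τ with x ∈ U, then check whether U ∩ (A ∖ {x}) ≠ ∅ for every such U.
  x = λ: opens ∋ x are {λ, ν, ξ}, {λ, μ, ν, ξ}; each meets A ∖ {λ}, so x IS a limit point.
  x = μ: open {μ} ∋ x has {μ} ∩ (A ∖ {μ}) = ∅, so x is NOT a limit point.
  x = ν: open {ν, ξ} ∋ x has {ν, ξ} ∩ (A ∖ {ν}) = ∅, so x is NOT a limit point.
  x = ξ: opens ∋ x are {ν, ξ}, {λ, ν, ξ}, {μ, ν, ξ}, {λ, μ, ν, ξ}; each meets A ∖ {ξ}, so x IS a limit point.
Collecting: A' = {λ, ξ}.


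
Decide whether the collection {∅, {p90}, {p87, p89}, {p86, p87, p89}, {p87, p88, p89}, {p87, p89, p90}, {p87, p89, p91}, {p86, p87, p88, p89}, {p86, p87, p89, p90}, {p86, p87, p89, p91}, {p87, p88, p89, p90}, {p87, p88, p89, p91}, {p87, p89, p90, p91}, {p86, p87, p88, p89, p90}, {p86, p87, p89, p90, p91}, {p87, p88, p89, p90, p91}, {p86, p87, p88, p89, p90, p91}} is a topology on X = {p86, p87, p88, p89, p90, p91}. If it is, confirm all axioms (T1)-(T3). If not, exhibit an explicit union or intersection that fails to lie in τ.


τ is NOT a topology on X.

Axiom (T1): ∅ ∈ τ? Yes; X ∈ τ? Yes.
Axiom (T2/T3): check pairwise unions and intersections of members of τ.
Counterexample for (T2): {p86, p87, p89} ∪ {p87, p88, p89, p91} = {p86, p87, p88, p89, p91} ∉ τ. Therefore τ is NOT a topology.


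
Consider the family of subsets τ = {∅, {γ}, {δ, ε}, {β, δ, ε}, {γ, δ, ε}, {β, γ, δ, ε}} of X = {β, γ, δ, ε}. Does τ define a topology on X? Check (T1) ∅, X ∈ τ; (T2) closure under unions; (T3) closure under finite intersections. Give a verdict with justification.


τ IS a topology on X.

Axiom (T1): ∅ ∈ τ? Yes; X ∈ τ? Yes.
Axiom (T2/T3): check pairwise unions and intersections of members of τ.
All pairwise intersections and unions checked — each lies in τ. Therefore τ satisfies (T1), (T2), (T3): it IS a topology on X.


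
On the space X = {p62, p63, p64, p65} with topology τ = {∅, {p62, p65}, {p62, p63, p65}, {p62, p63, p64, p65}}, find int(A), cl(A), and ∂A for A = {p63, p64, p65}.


int(A) = ∅, cl(A) = {p62, p63, p64, p65}, ∂A = {p62, p63, p64, p65}.

Closed sets in (X, τ) are complements of opens:
  closed(X, τ) = {∅, {p64}, {p63, p64}, {p62, p63, p64, p65}}.
int(A) = ⋃ {U ∈ τ : U ⊆ A}. Opens contained in A: ∅.
Taking the union of these: int(A) = ∅.
cl(A) = ⋂ {C closed : A ⊆ C}. Closed sets containing A: {p62, p63, p64, p65}.
Intersecting these: cl(A) = {p62, p63, p64, p65}.
∂A = cl(A) ∖ int(A) = {p62, p63, p64, p65} ∖ ∅ = {p62, p63, p64, p65}.


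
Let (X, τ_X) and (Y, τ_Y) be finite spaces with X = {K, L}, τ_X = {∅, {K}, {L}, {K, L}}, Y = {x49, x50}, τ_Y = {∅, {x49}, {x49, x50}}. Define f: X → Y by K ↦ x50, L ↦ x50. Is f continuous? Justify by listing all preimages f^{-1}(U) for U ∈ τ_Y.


f IS continuous.

Compute f^{-1}(U) for each U ∈ τ_Y:
  U = ∅: f^{-1}(U) = ∅ ∈ τ_X ✓.
  U = {x49}: f^{-1}(U) = ∅ ∈ τ_X ✓.
  U = {x49, x50}: f^{-1}(U) = {K, L} ∈ τ_X ✓.
Every preimage lies in τ_X, so f IS continuous.


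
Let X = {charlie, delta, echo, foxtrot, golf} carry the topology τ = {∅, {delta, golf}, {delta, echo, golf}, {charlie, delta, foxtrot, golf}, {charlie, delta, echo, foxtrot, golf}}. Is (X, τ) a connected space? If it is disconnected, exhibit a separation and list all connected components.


(X, τ) is connected.

Find clopen sets (U ∈ τ with X ∖ U ∈ τ):
  U = ∅, X ∖ U = {charlie, delta, echo, foxtrot, golf} — both open, so U is clopen.
  U = {charlie, delta, echo, foxtrot, golf}, X ∖ U = ∅ — both open, so U is clopen.
Only trivial clopens (∅ and X) exist, so (X, τ) is connected.
Compute connected components by grouping points that agree on all clopens:
  component: {charlie, delta, echo, foxtrot, golf}


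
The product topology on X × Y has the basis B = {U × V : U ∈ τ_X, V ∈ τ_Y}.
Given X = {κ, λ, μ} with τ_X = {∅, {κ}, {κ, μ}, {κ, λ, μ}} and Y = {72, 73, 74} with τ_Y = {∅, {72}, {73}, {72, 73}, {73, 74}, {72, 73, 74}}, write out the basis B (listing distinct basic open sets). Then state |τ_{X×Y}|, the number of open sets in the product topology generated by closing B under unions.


Basis B = {∅ × ∅, {κ} × {72}, {κ} × {73}, {κ} × {72, 73}, {κ, μ} × {72}, {κ} × {73, 74}, {κ, μ} × {73}, {κ} × {72, 73, 74}, {κ, λ, μ} × {72}, {κ, λ, μ} × {73}, {κ, μ} × {72, 73}, {κ, μ} × {73, 74}, {κ, μ} × {72, 73, 74}, {κ, λ, μ} × {72, 73}, {κ, λ, μ} × {73, 74}, {κ, λ, μ} × {72, 73, 74}}; |τ_{X×Y}| = 40.

Enumerate products U × V with U ∈ τ_X, V ∈ τ_Y (deduplicated):
  ∅ × ∅ = {} (∅)
  {κ} × {72} = {(κ,72)}
  {κ} × {73} = {(κ,73)}
  {κ} × {72, 73} = {(κ,72), (κ,73)}
  {κ, μ} × {72} = {(κ,72), (μ,72)}
  {κ} × {73, 74} = {(κ,73), (κ,74)}
  {κ, μ} × {73} = {(κ,73), (μ,73)}
  {κ} × {72, 73, 74} = {(κ,72), (κ,73), (κ,74)}
  {κ, λ, μ} × {72} = {(κ,72), (λ,72), (μ,72)}
  {κ, λ, μ} × {73} = {(κ,73), (λ,73), (μ,73)}
  {κ, μ} × {72, 73} = {(κ,72), (κ,73), (μ,72), (μ,73)}
  {κ, μ} × {73, 74} = {(κ,73), (κ,74), (μ,73), (μ,74)}
  {κ, μ} × {72, 73, 74} = {(κ,72), (κ,73), (κ,74), (μ,72), (μ,73), (μ,74)}
  {κ, λ, μ} × {72, 73} = {(κ,72), (κ,73), (λ,72), (λ,73), (μ,72), (μ,73)}
  {κ, λ, μ} × {73, 74} = {(κ,73), (κ,74), (λ,73), (λ,74), (μ,73), (μ,74)}
  {κ, λ, μ} × {72, 73, 74} = {(κ,72), (κ,73), (κ,74), (λ,72), (λ,73), (λ,74), (μ,72), (μ,73), (μ,74)}
These 16 distinct sets form the basis B.
Close under arbitrary unions to get τ_{X×Y}; counting gives |τ_{X×Y}| = 40.


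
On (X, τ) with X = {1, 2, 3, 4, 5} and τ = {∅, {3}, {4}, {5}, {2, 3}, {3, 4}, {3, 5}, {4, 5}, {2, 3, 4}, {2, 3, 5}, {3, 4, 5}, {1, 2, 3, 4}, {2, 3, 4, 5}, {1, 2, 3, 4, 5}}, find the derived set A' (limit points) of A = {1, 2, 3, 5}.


A' = {1, 2}

For each x ∈ X, list the open sets U ∈ τ with x ∈ U, then check whether U ∩ (A ∖ {x}) ≠ ∅ for every such U.
  x = 1: opens ∋ x are {1, 2, 3, 4}, {1, 2, 3, 4, 5}; each meets A ∖ {1}, so x IS a limit point.
  x = 2: opens ∋ x are {2, 3}, {2, 3, 4}, {2, 3, 5}, {1, 2, 3, 4}, {2, 3, 4, 5}, {1, 2, 3, 4, 5}; each meets A ∖ {2}, so x IS a limit point.
  x = 3: open {3} ∋ x has {3} ∩ (A ∖ {3}) = ∅, so x is NOT a limit point.
  x = 4: open {4} ∋ x has {4} ∩ (A ∖ {4}) = ∅, so x is NOT a limit point.
  x = 5: open {5} ∋ x has {5} ∩ (A ∖ {5}) = ∅, so x is NOT a limit point.
Collecting: A' = {1, 2}.


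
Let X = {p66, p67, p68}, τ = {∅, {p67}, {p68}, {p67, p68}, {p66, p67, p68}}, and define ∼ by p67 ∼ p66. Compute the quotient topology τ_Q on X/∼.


X/∼ = {[p66=p67], [p68]}; |τ_Q| = 3.

Equivalence classes: [p66=p67], [p68].
Quotient map π: X → X/∼ sends p66 ↦ [p66=p67], p67 ↦ [p66=p67], p68 ↦ [p68].
For each subset V ⊆ X/∼, compute π^{-1}(V) ⊆ X and check whether π^{-1}(V) ∈ τ. V is open in τ_Q iff π^{-1}(V) ∈ τ.
  V = {}: π^{-1}(V) = ∅ ∈ τ ✓.
  V = {[p66=p67]}: π^{-1}(V) = {p66, p67} ∉ τ ✗.
  V = {[p68]}: π^{-1}(V) = {p68} ∈ τ ✓.
  V = {[p66=p67], [p68]}: π^{-1}(V) = {p66, p67, p68} ∈ τ ✓.
Open sets in the quotient: τ_Q = {{}, {[p68]}, {[p66=p67], [p68]}} (3 elements).


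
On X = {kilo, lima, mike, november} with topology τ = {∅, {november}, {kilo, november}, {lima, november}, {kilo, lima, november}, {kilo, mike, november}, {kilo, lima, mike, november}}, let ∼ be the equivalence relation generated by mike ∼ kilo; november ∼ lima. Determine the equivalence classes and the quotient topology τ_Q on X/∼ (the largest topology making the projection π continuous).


X/∼ = {[kilo=mike], [lima=november]}; |τ_Q| = 3.

Equivalence classes: [kilo=mike], [lima=november].
Quotient map π: X → X/∼ sends kilo ↦ [kilo=mike], lima ↦ [lima=november], mike ↦ [kilo=mike], november ↦ [lima=november].
For each subset V ⊆ X/∼, compute π^{-1}(V) ⊆ X and check whether π^{-1}(V) ∈ τ. V is open in τ_Q iff π^{-1}(V) ∈ τ.
  V = {}: π^{-1}(V) = ∅ ∈ τ ✓.
  V = {[kilo=mike]}: π^{-1}(V) = {kilo, mike} ∉ τ ✗.
  V = {[lima=november]}: π^{-1}(V) = {lima, november} ∈ τ ✓.
  V = {[kilo=mike], [lima=november]}: π^{-1}(V) = {kilo, lima, mike, november} ∈ τ ✓.
Open sets in the quotient: τ_Q = {{}, {[lima=november]}, {[kilo=mike], [lima=november]}} (3 elements).


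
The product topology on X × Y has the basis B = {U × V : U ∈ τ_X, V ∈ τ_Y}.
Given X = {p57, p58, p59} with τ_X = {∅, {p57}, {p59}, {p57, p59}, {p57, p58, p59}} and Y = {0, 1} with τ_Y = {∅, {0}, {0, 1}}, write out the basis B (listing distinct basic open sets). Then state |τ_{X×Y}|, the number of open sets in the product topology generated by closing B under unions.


Basis B = {∅ × ∅, {p57} × {0}, {p59} × {0}, {p57} × {0, 1}, {p57, p59} × {0}, {p59} × {0, 1}, {p57, p58, p59} × {0}, {p57, p59} × {0, 1}, {p57, p58, p59} × {0, 1}}; |τ_{X×Y}| = 14.

Enumerate products U × V with U ∈ τ_X, V ∈ τ_Y (deduplicated):
  ∅ × ∅ = {} (∅)
  {p57} × {0} = {(p57,0)}
  {p59} × {0} = {(p59,0)}
  {p57} × {0, 1} = {(p57,0), (p57,1)}
  {p57, p59} × {0} = {(p57,0), (p59,0)}
  {p59} × {0, 1} = {(p59,0), (p59,1)}
  {p57, p58, p59} × {0} = {(p57,0), (p58,0), (p59,0)}
  {p57, p59} × {0, 1} = {(p57,0), (p57,1), (p59,0), (p59,1)}
  {p57, p58, p59} × {0, 1} = {(p57,0), (p57,1), (p58,0), (p58,1), (p59,0), (p59,1)}
These 9 distinct sets form the basis B.
Close under arbitrary unions to get τ_{X×Y}; counting gives |τ_{X×Y}| = 14.


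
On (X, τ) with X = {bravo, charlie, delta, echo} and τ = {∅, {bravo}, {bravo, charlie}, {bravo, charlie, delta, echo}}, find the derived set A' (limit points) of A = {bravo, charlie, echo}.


A' = {charlie, delta, echo}

For each x ∈ X, list the open sets U ∈ τ with x ∈ U, then check whether U ∩ (A ∖ {x}) ≠ ∅ for every such U.
  x = bravo: open {bravo} ∋ x has {bravo} ∩ (A ∖ {bravo}) = ∅, so x is NOT a limit point.
  x = charlie: opens ∋ x are {bravo, charlie}, {bravo, charlie, delta, echo}; each meets A ∖ {charlie}, so x IS a limit point.
  x = delta: opens ∋ x are {bravo, charlie, delta, echo}; each meets A ∖ {delta}, so x IS a limit point.
  x = echo: opens ∋ x are {bravo, charlie, delta, echo}; each meets A ∖ {echo}, so x IS a limit point.
Collecting: A' = {charlie, delta, echo}.


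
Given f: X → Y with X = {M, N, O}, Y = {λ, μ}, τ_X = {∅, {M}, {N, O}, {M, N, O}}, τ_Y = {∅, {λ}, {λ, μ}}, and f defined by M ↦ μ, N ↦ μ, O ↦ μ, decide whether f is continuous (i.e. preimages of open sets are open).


f IS continuous.

Compute f^{-1}(U) for each U ∈ τ_Y:
  U = ∅: f^{-1}(U) = ∅ ∈ τ_X ✓.
  U = {λ}: f^{-1}(U) = ∅ ∈ τ_X ✓.
  U = {λ, μ}: f^{-1}(U) = {M, N, O} ∈ τ_X ✓.
Every preimage lies in τ_X, so f IS continuous.


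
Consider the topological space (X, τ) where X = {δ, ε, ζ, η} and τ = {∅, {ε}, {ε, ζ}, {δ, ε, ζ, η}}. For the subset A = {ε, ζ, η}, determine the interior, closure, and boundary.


int(A) = {ε, ζ}, cl(A) = {δ, ε, ζ, η}, ∂A = {δ, η}.

Closed sets in (X, τ) are complements of opens:
  closed(X, τ) = {∅, {δ, η}, {δ, ζ, η}, {δ, ε, ζ, η}}.
int(A) = ⋃ {U ∈ τ : U ⊆ A}. Opens contained in A: ∅, {ε}, {ε, ζ}.
Taking the union of these: int(A) = {ε, ζ}.
cl(A) = ⋂ {C closed : A ⊆ C}. Closed sets containing A: {δ, ε, ζ, η}.
Intersecting these: cl(A) = {δ, ε, ζ, η}.
∂A = cl(A) ∖ int(A) = {δ, ε, ζ, η} ∖ {ε, ζ} = {δ, η}.


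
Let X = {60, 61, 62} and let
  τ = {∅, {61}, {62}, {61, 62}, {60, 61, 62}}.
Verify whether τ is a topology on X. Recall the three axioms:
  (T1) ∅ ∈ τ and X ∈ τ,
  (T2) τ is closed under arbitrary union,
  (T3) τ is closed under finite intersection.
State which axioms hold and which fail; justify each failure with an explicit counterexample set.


τ IS a topology on X.

Axiom (T1): ∅ ∈ τ? Yes; X ∈ τ? Yes.
Axiom (T2/T3): check pairwise unions and intersections of members of τ.
All pairwise intersections and unions checked — each lies in τ. Therefore τ satisfies (T1), (T2), (T3): it IS a topology on X.


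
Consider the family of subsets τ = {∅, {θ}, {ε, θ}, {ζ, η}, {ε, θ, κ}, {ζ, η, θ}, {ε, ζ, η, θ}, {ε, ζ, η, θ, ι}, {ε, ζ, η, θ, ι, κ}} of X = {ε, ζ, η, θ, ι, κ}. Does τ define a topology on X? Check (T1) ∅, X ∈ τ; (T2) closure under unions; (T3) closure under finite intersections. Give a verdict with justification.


τ is NOT a topology on X.

Axiom (T1): ∅ ∈ τ? Yes; X ∈ τ? Yes.
Axiom (T2/T3): check pairwise unions and intersections of members of τ.
Counterexample for (T2): {ζ, η} ∪ {ε, θ, κ} = {ε, ζ, η, θ, κ} ∉ τ. Therefore τ is NOT a topology.


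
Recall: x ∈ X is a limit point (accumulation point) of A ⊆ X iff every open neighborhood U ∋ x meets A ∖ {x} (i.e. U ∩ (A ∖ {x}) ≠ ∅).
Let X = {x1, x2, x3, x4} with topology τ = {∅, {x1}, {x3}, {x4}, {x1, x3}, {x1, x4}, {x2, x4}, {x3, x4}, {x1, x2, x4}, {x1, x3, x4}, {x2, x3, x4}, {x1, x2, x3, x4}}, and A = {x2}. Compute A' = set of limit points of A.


A' = ∅

For each x ∈ X, list the open sets U ∈ τ with x ∈ U, then check whether U ∩ (A ∖ {x}) ≠ ∅ for every such U.
  x = x1: open {x1} ∋ x has {x1} ∩ (A ∖ {x1}) = ∅, so x is NOT a limit point.
  x = x2: open {x2, x4} ∋ x has {x2, x4} ∩ (A ∖ {x2}) = ∅, so x is NOT a limit point.
  x = x3: open {x3} ∋ x has {x3} ∩ (A ∖ {x3}) = ∅, so x is NOT a limit point.
  x = x4: open {x4} ∋ x has {x4} ∩ (A ∖ {x4}) = ∅, so x is NOT a limit point.
Collecting: A' = ∅.


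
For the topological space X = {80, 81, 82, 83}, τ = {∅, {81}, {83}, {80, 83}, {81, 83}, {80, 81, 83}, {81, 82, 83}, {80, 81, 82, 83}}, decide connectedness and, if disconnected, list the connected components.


(X, τ) is connected.

Find clopen sets (U ∈ τ with X ∖ U ∈ τ):
  U = ∅, X ∖ U = {80, 81, 82, 83} — both open, so U is clopen.
  U = {80, 81, 82, 83}, X ∖ U = ∅ — both open, so U is clopen.
Only trivial clopens (∅ and X) exist, so (X, τ) is connected.
Compute connected components by grouping points that agree on all clopens:
  component: {80, 81, 82, 83}


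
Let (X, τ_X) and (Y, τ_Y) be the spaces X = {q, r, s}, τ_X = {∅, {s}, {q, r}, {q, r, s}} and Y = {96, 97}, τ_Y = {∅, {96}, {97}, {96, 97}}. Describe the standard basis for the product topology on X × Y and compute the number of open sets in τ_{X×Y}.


Basis B = {∅ × ∅, {s} × {96}, {s} × {97}, {q, r} × {96}, {q, r} × {97}, {s} × {96, 97}, {q, r, s} × {96}, {q, r, s} × {97}, {q, r} × {96, 97}, {q, r, s} × {96, 97}}; |τ_{X×Y}| = 16.

Enumerate products U × V with U ∈ τ_X, V ∈ τ_Y (deduplicated):
  ∅ × ∅ = {} (∅)
  {s} × {96} = {(s,96)}
  {s} × {97} = {(s,97)}
  {q, r} × {96} = {(q,96), (r,96)}
  {q, r} × {97} = {(q,97), (r,97)}
  {s} × {96, 97} = {(s,96), (s,97)}
  {q, r, s} × {96} = {(q,96), (r,96), (s,96)}
  {q, r, s} × {97} = {(q,97), (r,97), (s,97)}
  {q, r} × {96, 97} = {(q,96), (q,97), (r,96), (r,97)}
  {q, r, s} × {96, 97} = {(q,96), (q,97), (r,96), (r,97), (s,96), (s,97)}
These 10 distinct sets form the basis B.
Close under arbitrary unions to get τ_{X×Y}; counting gives |τ_{X×Y}| = 16.


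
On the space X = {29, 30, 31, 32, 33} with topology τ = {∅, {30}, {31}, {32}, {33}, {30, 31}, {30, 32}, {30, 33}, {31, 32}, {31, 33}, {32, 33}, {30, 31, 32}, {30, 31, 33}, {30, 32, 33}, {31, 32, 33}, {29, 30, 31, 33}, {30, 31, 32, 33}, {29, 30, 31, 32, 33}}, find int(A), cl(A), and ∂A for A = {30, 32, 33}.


int(A) = {30, 32, 33}, cl(A) = {29, 30, 32, 33}, ∂A = {29}.

Closed sets in (X, τ) are complements of opens:
  closed(X, τ) = {∅, {29}, {32}, {29, 30}, {29, 31}, {29, 32}, {29, 33}, {29, 30, 31}, {29, 30, 32}, {29, 30, 33}, {29, 31, 32}, {29, 31, 33}, {29, 32, 33}, {29, 30, 31, 32}, {29, 30, 31, 33}, {29, 30, 32, 33}, {29, 31, 32, 33}, {29, 30, 31, 32, 33}}.
int(A) = ⋃ {U ∈ τ : U ⊆ A}. Opens contained in A: ∅, {30}, {32}, {33}, {30, 32}, {30, 33}, {32, 33}, {30, 32, 33}.
Taking the union of these: int(A) = {30, 32, 33}.
cl(A) = ⋂ {C closed : A ⊆ C}. Closed sets containing A: {29, 30, 32, 33}, {29, 30, 31, 32, 33}.
Intersecting these: cl(A) = {29, 30, 32, 33}.
∂A = cl(A) ∖ int(A) = {29, 30, 32, 33} ∖ {30, 32, 33} = {29}.


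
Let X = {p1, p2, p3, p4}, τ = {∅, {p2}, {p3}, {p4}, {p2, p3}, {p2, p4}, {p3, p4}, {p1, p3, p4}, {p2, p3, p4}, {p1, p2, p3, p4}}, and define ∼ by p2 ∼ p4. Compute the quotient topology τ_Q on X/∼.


X/∼ = {[p1], [p2=p4], [p3]}; |τ_Q| = 5.

Equivalence classes: [p1], [p2=p4], [p3].
Quotient map π: X → X/∼ sends p1 ↦ [p1], p2 ↦ [p2=p4], p3 ↦ [p3], p4 ↦ [p2=p4].
For each subset V ⊆ X/∼, compute π^{-1}(V) ⊆ X and check whether π^{-1}(V) ∈ τ. V is open in τ_Q iff π^{-1}(V) ∈ τ.
  V = {}: π^{-1}(V) = ∅ ∈ τ ✓.
  V = {[p1]}: π^{-1}(V) = {p1} ∉ τ ✗.
  V = {[p2=p4]}: π^{-1}(V) = {p2, p4} ∈ τ ✓.
  V = {[p1], [p2=p4]}: π^{-1}(V) = {p1, p2, p4} ∉ τ ✗.
  V = {[p3]}: π^{-1}(V) = {p3} ∈ τ ✓.
  V = {[p1], [p3]}: π^{-1}(V) = {p1, p3} ∉ τ ✗.
  V = {[p2=p4], [p3]}: π^{-1}(V) = {p2, p3, p4} ∈ τ ✓.
  V = {[p1], [p2=p4], [p3]}: π^{-1}(V) = {p1, p2, p3, p4} ∈ τ ✓.
Open sets in the quotient: τ_Q = {{}, {[p2=p4]}, {[p3]}, {[p2=p4], [p3]}, {[p1], [p2=p4], [p3]}} (5 elements).
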